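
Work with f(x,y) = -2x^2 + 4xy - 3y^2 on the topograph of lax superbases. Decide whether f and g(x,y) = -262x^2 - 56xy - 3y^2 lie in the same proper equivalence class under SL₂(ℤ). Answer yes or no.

D₁ = -8, D₂ = -8
f is negative-definite; reduce −f:
−f: translate: b→0 (≡-4 mod 4), so (2,-4,3)→(2,0,1)
−f: flip: (2,0,1)→(1,0,2)
−f: reduced (well bottom): (1,0,2) with a≤c, −a<b≤a
flip sign back: reduced form of f is (-1,0,-2)
g is negative-definite; reduce −g:
−g: flip: (262,56,3)→(3,-56,262)
−g: translate: b→-2 (≡-56 mod 6), so (3,-56,262)→(3,-2,1)
−g: flip: (3,-2,1)→(1,2,3)
−g: translate: b→0 (≡2 mod 2), so (1,2,3)→(1,0,2)
−g: reduced (well bottom): (1,0,2) with a≤c, −a<b≤a
flip sign back: reduced form of g is (-1,0,-2)
reduced forms (-1, 0, -2) vs (-1, 0, -2) ⇒ equivalent

yes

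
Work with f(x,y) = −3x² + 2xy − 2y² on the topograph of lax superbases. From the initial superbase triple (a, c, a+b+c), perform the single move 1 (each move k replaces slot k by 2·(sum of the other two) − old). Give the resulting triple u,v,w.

start (-3,-2,-3) = (f(1,0),f(0,1),f(1,1))
replace slot 1: 2·((-2)+(-3)) − (-3) = -7 → (-7,-2,-3)

-7,-2,-3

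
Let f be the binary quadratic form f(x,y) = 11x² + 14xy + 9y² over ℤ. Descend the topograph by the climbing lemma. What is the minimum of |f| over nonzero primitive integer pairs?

translate: b→-8 (≡14 mod 22), so (11,14,9)→(11,-8,6)
flip: (11,-8,6)→(6,8,11)
translate: b→-4 (≡8 mod 12), so (6,8,11)→(6,-4,9)
reduced (well bottom): (6,-4,9) with a≤c, −a<b≤a
well minimum = a = 6

6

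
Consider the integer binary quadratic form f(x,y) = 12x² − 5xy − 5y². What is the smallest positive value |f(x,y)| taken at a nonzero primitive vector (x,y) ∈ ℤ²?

descent: ρ → (-5,15,2)  [lands on river]
river: ρ → (2,13,-12)
river: ρ → (-12,11,3)
river: ρ → (3,13,-8)
river: ρ → (-8,3,8)
river: ρ → (8,13,-3)
river: ρ → (-3,11,12)
river: ρ → (12,13,-2)
river: ρ → (-2,15,5)
river: ρ → (5,15,-2)
river: ρ → (-2,13,12)
river: ρ → (12,11,-3)
river: ρ → (-3,13,8)
river: ρ → (8,3,-8)
river: ρ → (-8,13,3)
river: ρ → (3,11,-12)
river: ρ → (-12,13,2)
river: ρ → (2,15,-5)
closes: descent 1, river 18
min |a| on river = 2

2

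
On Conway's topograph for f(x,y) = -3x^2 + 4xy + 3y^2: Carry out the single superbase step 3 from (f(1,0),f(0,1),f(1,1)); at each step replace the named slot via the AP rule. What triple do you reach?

start (-3,3,4) = (f(1,0),f(0,1),f(1,1))
replace slot 3: 2·((-3)+3) − 4 = -4 → (-3,3,-4)

-3,3,-4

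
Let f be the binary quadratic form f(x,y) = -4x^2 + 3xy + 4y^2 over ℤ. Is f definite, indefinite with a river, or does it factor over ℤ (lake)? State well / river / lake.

D = b²−4ac = 3² − 4·(-4)·4 = 73
D > 0 non-square ⇒ indefinite ⇒ periodic river

river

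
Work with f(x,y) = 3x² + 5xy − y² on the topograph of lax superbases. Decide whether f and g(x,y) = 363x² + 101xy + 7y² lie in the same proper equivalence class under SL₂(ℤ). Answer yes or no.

D₁ = 37, D₂ = 37
river cycle of f (length 6): (-1, 5, 3), (3, 1, -3), (-3, 5, 1), (1, 5, -3), (-3, 1, 3), (3, 5, -1)
river cycle of g (length 6): (-1, 5, 3), (3, 1, -3), (-3, 5, 1), (1, 5, -3), (-3, 1, 3), (3, 5, -1)
cycles coincide ⇒ equivalent

yes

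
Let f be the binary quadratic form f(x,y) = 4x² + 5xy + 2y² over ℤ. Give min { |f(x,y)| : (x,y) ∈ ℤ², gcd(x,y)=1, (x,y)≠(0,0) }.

translate: b→-3 (≡5 mod 8), so (4,5,2)→(4,-3,1)
flip: (4,-3,1)→(1,3,4)
translate: b→1 (≡3 mod 2), so (1,3,4)→(1,1,2)
reduced (well bottom): (1,1,2) with a≤c, −a<b≤a
well minimum = a = 1

1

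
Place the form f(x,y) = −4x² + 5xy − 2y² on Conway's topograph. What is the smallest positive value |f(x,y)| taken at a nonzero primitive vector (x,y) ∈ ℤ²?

translate: b→3 (≡-5 mod 8), so (4,-5,2)→(4,3,1)
flip: (4,3,1)→(1,-3,4)
translate: b→1 (≡-3 mod 2), so (1,-3,4)→(1,1,2)
reduced (well bottom): (1,1,2) with a≤c, −a<b≤a
well minimum |f| = |-1| = 1 (negative-definite)

1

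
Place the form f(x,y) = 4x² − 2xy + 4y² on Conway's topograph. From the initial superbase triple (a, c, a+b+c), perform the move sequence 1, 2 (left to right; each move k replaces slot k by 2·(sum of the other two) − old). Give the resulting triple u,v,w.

start (4,4,6) = (f(1,0),f(0,1),f(1,1))
replace slot 1: 2·(4+6) − 4 = 16 → (16,4,6)
replace slot 2: 2·(16+6) − 4 = 40 → (16,40,6)

16,40,6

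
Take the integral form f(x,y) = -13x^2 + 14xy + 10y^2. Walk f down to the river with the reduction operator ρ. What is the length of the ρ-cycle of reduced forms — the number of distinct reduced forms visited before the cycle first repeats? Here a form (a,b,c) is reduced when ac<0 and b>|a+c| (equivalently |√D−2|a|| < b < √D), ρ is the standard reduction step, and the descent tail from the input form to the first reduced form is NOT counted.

D = 716, ⌊√D⌋ = 26
river: ρ → (10,26,-1)
river: ρ → (-1,26,10)
river: ρ → (10,14,-13)
river: ρ → (-13,12,11)
river: ρ → (11,10,-14)
river: ρ → (-14,18,7)
river: ρ → (7,24,-5)
river: ρ → (-5,26,2)
river: ρ → (2,26,-5)
river: ρ → (-5,24,7)
river: ρ → (7,18,-14)
river: ρ → (-14,10,11)
river: ρ → (11,12,-13)
river: ρ → (-13,14,10)
ρ-cycle length = 14 (tail of 0 descent steps not counted)

14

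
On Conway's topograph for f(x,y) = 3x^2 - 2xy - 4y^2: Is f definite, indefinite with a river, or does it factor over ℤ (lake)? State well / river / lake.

D = b²−4ac = (-2)² − 4·3·(-4) = 52
D > 0 non-square ⇒ indefinite ⇒ periodic river

river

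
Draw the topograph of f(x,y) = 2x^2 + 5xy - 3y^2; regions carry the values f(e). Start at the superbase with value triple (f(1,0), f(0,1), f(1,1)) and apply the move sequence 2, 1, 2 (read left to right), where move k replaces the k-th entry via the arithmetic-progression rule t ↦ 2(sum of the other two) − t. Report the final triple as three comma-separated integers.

start (2,-3,4) = (f(1,0),f(0,1),f(1,1))
replace slot 2: 2·(2+4) − (-3) = 15 → (2,15,4)
replace slot 1: 2·(15+4) − 2 = 36 → (36,15,4)
replace slot 2: 2·(36+4) − 15 = 65 → (36,65,4)

36,65,4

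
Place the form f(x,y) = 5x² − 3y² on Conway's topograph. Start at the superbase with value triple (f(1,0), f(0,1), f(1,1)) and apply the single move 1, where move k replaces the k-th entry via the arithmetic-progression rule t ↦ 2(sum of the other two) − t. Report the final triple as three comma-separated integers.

start (5,-3,2) = (f(1,0),f(0,1),f(1,1))
replace slot 1: 2·((-3)+2) − 5 = -7 → (-7,-3,2)

-7,-3,2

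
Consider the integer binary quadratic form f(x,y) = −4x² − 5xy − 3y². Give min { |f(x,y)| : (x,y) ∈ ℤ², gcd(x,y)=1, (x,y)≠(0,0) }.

translate: b→-3 (≡5 mod 8), so (4,5,3)→(4,-3,2)
flip: (4,-3,2)→(2,3,4)
translate: b→-1 (≡3 mod 4), so (2,3,4)→(2,-1,3)
reduced (well bottom): (2,-1,3) with a≤c, −a<b≤a
well minimum |f| = |-2| = 2 (negative-definite)

2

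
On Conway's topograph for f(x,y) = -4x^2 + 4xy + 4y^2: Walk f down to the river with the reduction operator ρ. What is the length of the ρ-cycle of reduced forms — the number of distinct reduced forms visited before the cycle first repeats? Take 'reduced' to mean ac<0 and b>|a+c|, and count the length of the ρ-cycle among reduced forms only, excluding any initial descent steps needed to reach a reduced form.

D = 80, ⌊√D⌋ = 8
river: ρ → (4,4,-4)
river: ρ → (-4,4,4)
ρ-cycle length = 2 (tail of 0 descent steps not counted)

2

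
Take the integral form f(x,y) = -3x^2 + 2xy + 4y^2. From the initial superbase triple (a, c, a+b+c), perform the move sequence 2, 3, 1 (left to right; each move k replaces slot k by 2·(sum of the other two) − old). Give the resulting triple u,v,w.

start (-3,4,3) = (f(1,0),f(0,1),f(1,1))
replace slot 2: 2·((-3)+3) − 4 = -4 → (-3,-4,3)
replace slot 3: 2·((-3)+(-4)) − 3 = -17 → (-3,-4,-17)
replace slot 1: 2·((-4)+(-17)) − (-3) = -39 → (-39,-4,-17)

-39,-4,-17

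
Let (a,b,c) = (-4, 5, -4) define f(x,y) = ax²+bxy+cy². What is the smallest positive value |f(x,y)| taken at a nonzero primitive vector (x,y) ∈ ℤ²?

translate: b→3 (≡-5 mod 8), so (4,-5,4)→(4,3,3)
flip: (4,3,3)→(3,-3,4)
translate: b→3 (≡-3 mod 6), so (3,-3,4)→(3,3,4)
reduced (well bottom): (3,3,4) with a≤c, −a<b≤a
well minimum |f| = |-3| = 3 (negative-definite)

3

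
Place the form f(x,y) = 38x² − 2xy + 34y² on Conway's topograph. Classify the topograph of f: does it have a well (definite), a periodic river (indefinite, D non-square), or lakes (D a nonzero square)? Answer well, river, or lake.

D = b²−4ac = (-2)² − 4·38·34 = -5164
D < 0 ⇒ definite ⇒ every region one sign ⇒ single well

well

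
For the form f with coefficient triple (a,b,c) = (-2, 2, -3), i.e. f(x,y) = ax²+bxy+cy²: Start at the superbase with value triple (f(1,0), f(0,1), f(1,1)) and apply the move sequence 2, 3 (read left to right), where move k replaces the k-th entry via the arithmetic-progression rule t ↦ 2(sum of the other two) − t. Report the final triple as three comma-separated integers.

start (-2,-3,-3) = (f(1,0),f(0,1),f(1,1))
replace slot 2: 2·((-2)+(-3)) − (-3) = -7 → (-2,-7,-3)
replace slot 3: 2·((-2)+(-7)) − (-3) = -15 → (-2,-7,-15)

-2,-7,-15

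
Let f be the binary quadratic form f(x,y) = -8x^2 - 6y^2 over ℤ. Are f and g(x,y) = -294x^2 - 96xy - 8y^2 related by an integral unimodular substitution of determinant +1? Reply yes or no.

D₁ = -192, D₂ = -192
f is negative-definite; reduce −f:
−f: flip: (8,0,6)→(6,0,8)
−f: reduced (well bottom): (6,0,8) with a≤c, −a<b≤a
flip sign back: reduced form of f is (-6,0,-8)
g is negative-definite; reduce −g:
−g: flip: (294,96,8)→(8,-96,294)
−g: translate: b→0 (≡-96 mod 16), so (8,-96,294)→(8,0,6)
−g: flip: (8,0,6)→(6,0,8)
−g: reduced (well bottom): (6,0,8) with a≤c, −a<b≤a
flip sign back: reduced form of g is (-6,0,-8)
reduced forms (-6, 0, -8) vs (-6, 0, -8) ⇒ equivalent

yes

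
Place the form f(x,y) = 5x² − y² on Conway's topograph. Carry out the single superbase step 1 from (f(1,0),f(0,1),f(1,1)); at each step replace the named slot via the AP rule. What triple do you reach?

start (5,-1,4) = (f(1,0),f(0,1),f(1,1))
replace slot 1: 2·((-1)+4) − 5 = 1 → (1,-1,4)

1,-1,4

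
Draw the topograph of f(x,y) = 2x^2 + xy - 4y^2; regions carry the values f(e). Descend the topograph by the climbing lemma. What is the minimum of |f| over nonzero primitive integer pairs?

descent: ρ → (-4,-1,2)
descent: ρ → (2,5,-1)  [lands on river]
river: ρ → (-1,5,2)
river: ρ → (2,3,-3)
river: ρ → (-3,3,2)
closes: descent 2, river 4
min |a| on river = 1

1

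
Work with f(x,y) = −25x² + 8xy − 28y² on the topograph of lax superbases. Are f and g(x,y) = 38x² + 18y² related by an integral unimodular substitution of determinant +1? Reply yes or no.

D₁ = -2736, D₂ = -2736
f is negative-definite; reduce −f:
−f: reduced (well bottom): (25,-8,28) with a≤c, −a<b≤a
flip sign back: reduced form of f is (-25,8,-28)
g: flip: (38,0,18)→(18,0,38)
g: reduced (well bottom): (18,0,38) with a≤c, −a<b≤a
reduced forms (-25, 8, -28) vs (18, 0, 38) ⇒ inequivalent

no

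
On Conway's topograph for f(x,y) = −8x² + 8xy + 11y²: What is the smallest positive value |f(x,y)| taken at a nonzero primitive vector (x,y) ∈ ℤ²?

river: ρ → (11,14,-5)
river: ρ → (-5,16,8)
river: ρ → (8,16,-5)
river: ρ → (-5,14,11)
river: ρ → (11,8,-8)
river: ρ → (-8,8,11)
closes: descent 0, river 6
min |a| on river = 5

5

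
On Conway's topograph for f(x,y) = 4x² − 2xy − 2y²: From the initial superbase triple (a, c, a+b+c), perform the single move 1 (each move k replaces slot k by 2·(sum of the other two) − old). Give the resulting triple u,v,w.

start (4,-2,0) = (f(1,0),f(0,1),f(1,1))
replace slot 1: 2·((-2)+0) − 4 = -8 → (-8,-2,0)

-8,-2,0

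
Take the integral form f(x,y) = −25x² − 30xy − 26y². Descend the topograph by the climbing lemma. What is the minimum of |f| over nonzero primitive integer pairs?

translate: b→-20 (≡30 mod 50), so (25,30,26)→(25,-20,21)
flip: (25,-20,21)→(21,20,25)
reduced (well bottom): (21,20,25) with a≤c, −a<b≤a
well minimum |f| = |-21| = 21 (negative-definite)

21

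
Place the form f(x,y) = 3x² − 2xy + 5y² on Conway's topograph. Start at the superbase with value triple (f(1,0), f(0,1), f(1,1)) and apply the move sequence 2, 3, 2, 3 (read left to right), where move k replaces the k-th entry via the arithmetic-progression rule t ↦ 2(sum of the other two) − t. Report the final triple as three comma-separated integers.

start (3,5,6) = (f(1,0),f(0,1),f(1,1))
replace slot 2: 2·(3+6) − 5 = 13 → (3,13,6)
replace slot 3: 2·(3+13) − 6 = 26 → (3,13,26)
replace slot 2: 2·(3+26) − 13 = 45 → (3,45,26)
replace slot 3: 2·(3+45) − 26 = 70 → (3,45,70)

3,45,70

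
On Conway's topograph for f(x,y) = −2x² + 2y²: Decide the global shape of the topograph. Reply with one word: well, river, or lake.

D = b²−4ac = 0² − 4·(-2)·2 = 16
D = 4² is a perfect square ⇒ form factors over ℤ ⇒ lakes

lake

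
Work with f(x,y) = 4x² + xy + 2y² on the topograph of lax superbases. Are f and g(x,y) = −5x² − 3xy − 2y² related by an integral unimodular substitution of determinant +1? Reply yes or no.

D₁ = -31, D₂ = -31
f: flip: (4,1,2)→(2,-1,4)
f: reduced (well bottom): (2,-1,4) with a≤c, −a<b≤a
g is negative-definite; reduce −g:
−g: flip: (5,3,2)→(2,-3,5)
−g: translate: b→1 (≡-3 mod 4), so (2,-3,5)→(2,1,4)
−g: reduced (well bottom): (2,1,4) with a≤c, −a<b≤a
flip sign back: reduced form of g is (-2,-1,-4)
reduced forms (2, -1, 4) vs (-2, -1, -4) ⇒ inequivalent

no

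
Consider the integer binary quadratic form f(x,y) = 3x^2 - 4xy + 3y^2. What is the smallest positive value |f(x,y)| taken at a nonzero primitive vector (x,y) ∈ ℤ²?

translate: b→2 (≡-4 mod 6), so (3,-4,3)→(3,2,2)
flip: (3,2,2)→(2,-2,3)
translate: b→2 (≡-2 mod 4), so (2,-2,3)→(2,2,3)
reduced (well bottom): (2,2,3) with a≤c, −a<b≤a
well minimum = a = 2

2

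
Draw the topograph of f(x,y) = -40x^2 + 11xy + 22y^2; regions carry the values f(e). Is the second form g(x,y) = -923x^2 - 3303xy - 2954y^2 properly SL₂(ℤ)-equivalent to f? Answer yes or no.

D₁ = 3641, D₂ = 3641
river cycle of f (length 54): (22, 33, -29), (-29, 25, 26), (26, 27, -28), (-28, 29, 25), (25, 21, -32), (-32, 43, 14), (14, 41, -35), (-35, 29, 20), (20, 51, -13), (-13, 53, 16), … (44 more)
river cycle of g (length 54): (22, 33, -29), (-29, 25, 26), (26, 27, -28), (-28, 29, 25), (25, 21, -32), (-32, 43, 14), (14, 41, -35), (-35, 29, 20), (20, 51, -13), (-13, 53, 16), … (44 more)
cycles coincide ⇒ equivalent

yes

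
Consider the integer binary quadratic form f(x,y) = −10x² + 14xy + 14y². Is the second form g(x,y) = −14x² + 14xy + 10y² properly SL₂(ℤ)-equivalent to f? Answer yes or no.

D₁ = 756, D₂ = 756
river cycle of f (length 4): (14, 14, -10), (-10, 26, 2), (2, 26, -10), (-10, 14, 14)
river cycle of g (length 4): (10, 26, -2), (-2, 26, 10), (10, 14, -14), (-14, 14, 10)
cycles differ ⇒ inequivalent

no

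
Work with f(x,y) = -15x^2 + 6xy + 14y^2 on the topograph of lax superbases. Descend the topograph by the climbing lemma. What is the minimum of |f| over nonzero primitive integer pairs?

river: ρ → (14,22,-7)
river: ρ → (-7,20,17)
river: ρ → (17,14,-10)
river: ρ → (-10,26,5)
river: ρ → (5,24,-15)
river: ρ → (-15,6,14)
closes: descent 0, river 6
min |a| on river = 5

5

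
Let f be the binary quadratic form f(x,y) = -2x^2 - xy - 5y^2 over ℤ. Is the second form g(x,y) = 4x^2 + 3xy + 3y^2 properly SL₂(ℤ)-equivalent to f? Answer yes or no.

D₁ = -39, D₂ = -39
f is negative-definite; reduce −f:
−f: reduced (well bottom): (2,1,5) with a≤c, −a<b≤a
flip sign back: reduced form of f is (-2,-1,-5)
g: flip: (4,3,3)→(3,-3,4)
g: translate: b→3 (≡-3 mod 6), so (3,-3,4)→(3,3,4)
g: reduced (well bottom): (3,3,4) with a≤c, −a<b≤a
reduced forms (-2, -1, -5) vs (3, 3, 4) ⇒ inequivalent

no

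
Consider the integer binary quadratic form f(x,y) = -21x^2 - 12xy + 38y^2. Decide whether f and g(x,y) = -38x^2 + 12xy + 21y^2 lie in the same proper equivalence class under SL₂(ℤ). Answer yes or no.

D₁ = 3336, D₂ = 3336
river cycle of f (length 22): (-21, 30, 29), (29, 28, -22), (-22, 16, 35), (35, 54, -3), (-3, 54, 35), (35, 16, -22), (-22, 28, 29), (29, 30, -21), (-21, 54, 5), (5, 56, -10), … (12 more)
river cycle of g (length 22): (21, 30, -29), (-29, 28, 22), (22, 16, -35), (-35, 54, 3), (3, 54, -35), (-35, 16, 22), (22, 28, -29), (-29, 30, 21), (21, 54, -5), (-5, 56, 10), … (12 more)
cycles differ ⇒ inequivalent

no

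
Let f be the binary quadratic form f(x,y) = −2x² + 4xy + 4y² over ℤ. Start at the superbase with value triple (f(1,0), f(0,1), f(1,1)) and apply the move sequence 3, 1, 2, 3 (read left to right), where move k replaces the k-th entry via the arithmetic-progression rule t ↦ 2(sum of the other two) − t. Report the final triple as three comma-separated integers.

start (-2,4,6) = (f(1,0),f(0,1),f(1,1))
replace slot 3: 2·((-2)+4) − 6 = -2 → (-2,4,-2)
replace slot 1: 2·(4+(-2)) − (-2) = 6 → (6,4,-2)
replace slot 2: 2·(6+(-2)) − 4 = 4 → (6,4,-2)
replace slot 3: 2·(6+4) − (-2) = 22 → (6,4,22)

6,4,22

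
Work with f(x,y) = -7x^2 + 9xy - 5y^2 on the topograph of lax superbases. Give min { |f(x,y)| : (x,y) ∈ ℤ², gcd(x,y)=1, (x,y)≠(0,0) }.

translate: b→5 (≡-9 mod 14), so (7,-9,5)→(7,5,3)
flip: (7,5,3)→(3,-5,7)
translate: b→1 (≡-5 mod 6), so (3,-5,7)→(3,1,5)
reduced (well bottom): (3,1,5) with a≤c, −a<b≤a
well minimum |f| = |-3| = 3 (negative-definite)

3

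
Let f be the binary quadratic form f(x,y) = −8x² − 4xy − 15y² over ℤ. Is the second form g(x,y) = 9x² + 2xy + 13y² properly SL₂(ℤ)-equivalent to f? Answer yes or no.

D₁ = -464, D₂ = -464
f is negative-definite; reduce −f:
−f: reduced (well bottom): (8,4,15) with a≤c, −a<b≤a
flip sign back: reduced form of f is (-8,-4,-15)
g: reduced (well bottom): (9,2,13) with a≤c, −a<b≤a
reduced forms (-8, -4, -15) vs (9, 2, 13) ⇒ inequivalent

no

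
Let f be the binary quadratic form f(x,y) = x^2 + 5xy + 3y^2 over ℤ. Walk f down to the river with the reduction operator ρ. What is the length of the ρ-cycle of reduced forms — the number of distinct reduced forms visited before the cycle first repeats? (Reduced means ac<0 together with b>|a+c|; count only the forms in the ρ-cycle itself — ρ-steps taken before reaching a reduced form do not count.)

D = 13, ⌊√D⌋ = 3
descent: ρ → (3,1,-1)
descent: ρ → (-1,3,1)  [lands on river]
river: ρ → (1,3,-1)
ρ-cycle length = 2 (tail of 2 descent steps not counted)

2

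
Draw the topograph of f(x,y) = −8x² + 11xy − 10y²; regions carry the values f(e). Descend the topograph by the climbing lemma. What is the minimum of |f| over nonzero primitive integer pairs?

translate: b→5 (≡-11 mod 16), so (8,-11,10)→(8,5,7)
flip: (8,5,7)→(7,-5,8)
reduced (well bottom): (7,-5,8) with a≤c, −a<b≤a
well minimum |f| = |-7| = 7 (negative-definite)

7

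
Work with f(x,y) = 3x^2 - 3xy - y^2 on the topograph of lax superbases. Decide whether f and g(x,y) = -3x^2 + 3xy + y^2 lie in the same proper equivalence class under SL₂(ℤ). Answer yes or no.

D₁ = 21, D₂ = 21
river cycle of f (length 2): (-1, 3, 3), (3, 3, -1)
river cycle of g (length 2): (1, 3, -3), (-3, 3, 1)
cycles differ ⇒ inequivalent

no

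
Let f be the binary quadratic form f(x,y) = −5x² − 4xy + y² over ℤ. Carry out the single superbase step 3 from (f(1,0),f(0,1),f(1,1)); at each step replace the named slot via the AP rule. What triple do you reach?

start (-5,1,-8) = (f(1,0),f(0,1),f(1,1))
replace slot 3: 2·((-5)+1) − (-8) = 0 → (-5,1,0)

-5,1,0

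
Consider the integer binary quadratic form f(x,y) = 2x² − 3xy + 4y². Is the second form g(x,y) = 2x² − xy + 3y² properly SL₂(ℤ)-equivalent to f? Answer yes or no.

D₁ = -23, D₂ = -23
f: translate: b→1 (≡-3 mod 4), so (2,-3,4)→(2,1,3)
f: reduced (well bottom): (2,1,3) with a≤c, −a<b≤a
g: reduced (well bottom): (2,-1,3) with a≤c, −a<b≤a
reduced forms (2, 1, 3) vs (2, -1, 3) ⇒ inequivalent

no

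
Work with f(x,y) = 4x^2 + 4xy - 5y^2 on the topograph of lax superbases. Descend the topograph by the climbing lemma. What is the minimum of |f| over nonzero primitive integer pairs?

river: ρ → (-5,6,3)
river: ρ → (3,6,-5)
river: ρ → (-5,4,4)
river: ρ → (4,4,-5)
closes: descent 0, river 4
min |a| on river = 3

3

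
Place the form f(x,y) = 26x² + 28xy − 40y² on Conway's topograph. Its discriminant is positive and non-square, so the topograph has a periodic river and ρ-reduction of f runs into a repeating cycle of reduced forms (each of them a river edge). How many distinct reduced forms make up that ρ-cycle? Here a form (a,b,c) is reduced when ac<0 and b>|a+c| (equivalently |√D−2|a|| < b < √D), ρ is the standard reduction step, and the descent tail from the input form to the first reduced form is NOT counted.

D = 4944, ⌊√D⌋ = 70
river: ρ → (-40,52,14)
river: ρ → (14,60,-24)
river: ρ → (-24,36,38)
river: ρ → (38,40,-22)
river: ρ → (-22,48,30)
river: ρ → (30,12,-40)
river: ρ → (-40,68,2)
river: ρ → (2,68,-40)
river: ρ → (-40,12,30)
river: ρ → (30,48,-22)
river: ρ → (-22,40,38)
river: ρ → (38,36,-24)
river: ρ → (-24,60,14)
river: ρ → (14,52,-40)
river: ρ → (-40,28,26)
river: ρ → (26,24,-42)
river: ρ → (-42,60,8)
river: ρ → (8,68,-10)
river: ρ → (-10,52,56)
river: ρ → (56,60,-6)
river: ρ → (-6,60,56)
river: ρ → (56,52,-10)
river: ρ → (-10,68,8)
river: ρ → (8,60,-42)
river: ρ → (-42,24,26)
river: ρ → (26,28,-40)
ρ-cycle length = 26 (tail of 0 descent steps not counted)

26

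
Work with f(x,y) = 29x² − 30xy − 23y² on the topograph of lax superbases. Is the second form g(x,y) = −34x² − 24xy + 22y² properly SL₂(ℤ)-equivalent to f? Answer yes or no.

D₁ = 3568, D₂ = 3568
river cycle of f (length 12): (-23, 30, 29), (29, 28, -24), (-24, 20, 33), (33, 46, -11), (-11, 42, 41), (41, 40, -12), (-12, 56, 9), (9, 52, -24), (-24, 44, 17), (17, 58, -3), … (2 more)
river cycle of g (length 6): (22, 24, -34), (-34, 44, 12), (12, 52, -18), (-18, 56, 6), (6, 52, -36), (-36, 20, 22)
cycles differ ⇒ inequivalent

no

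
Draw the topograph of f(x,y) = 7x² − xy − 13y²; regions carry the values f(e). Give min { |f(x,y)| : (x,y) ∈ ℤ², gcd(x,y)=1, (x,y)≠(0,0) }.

descent: ρ → (-13,1,7)
descent: ρ → (7,13,-7)  [lands on river]
river: ρ → (-7,15,5)
river: ρ → (5,15,-7)
river: ρ → (-7,13,7)
river: ρ → (7,15,-5)
river: ρ → (-5,15,7)
closes: descent 2, river 6
min |a| on river = 5

5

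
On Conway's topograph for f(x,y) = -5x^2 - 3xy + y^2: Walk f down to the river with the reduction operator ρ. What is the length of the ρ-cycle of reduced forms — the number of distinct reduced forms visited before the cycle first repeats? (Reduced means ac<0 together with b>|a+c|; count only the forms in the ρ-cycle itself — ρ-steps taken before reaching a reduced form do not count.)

D = 29, ⌊√D⌋ = 5
descent: ρ → (1,5,-1)  [lands on river]
river: ρ → (-1,5,1)
ρ-cycle length = 2 (tail of 1 descent step not counted)

2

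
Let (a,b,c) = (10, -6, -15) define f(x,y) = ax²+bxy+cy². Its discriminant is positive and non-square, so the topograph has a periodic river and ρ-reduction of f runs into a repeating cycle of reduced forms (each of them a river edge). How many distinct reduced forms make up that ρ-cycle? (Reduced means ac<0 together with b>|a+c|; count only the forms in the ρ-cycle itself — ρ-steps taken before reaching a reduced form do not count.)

D = 636, ⌊√D⌋ = 25
descent: ρ → (-15,6,10)  [lands on river]
river: ρ → (10,14,-11)
river: ρ → (-11,8,13)
river: ρ → (13,18,-6)
river: ρ → (-6,18,13)
river: ρ → (13,8,-11)
river: ρ → (-11,14,10)
river: ρ → (10,6,-15)
river: ρ → (-15,24,1)
river: ρ → (1,24,-15)
ρ-cycle length = 10 (tail of 1 descent step not counted)

10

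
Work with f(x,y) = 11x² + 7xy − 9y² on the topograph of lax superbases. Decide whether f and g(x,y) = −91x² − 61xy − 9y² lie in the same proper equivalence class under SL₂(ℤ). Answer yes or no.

D₁ = 445, D₂ = 445
river cycle of f (length 10): (-9, 11, 9), (9, 7, -11), (-11, 15, 5), (5, 15, -11), (-11, 7, 9), (9, 11, -9), (-9, 7, 11), (11, 15, -5), (-5, 15, 11), (11, 7, -9)
river cycle of g (length 10): (-9, 7, 11), (11, 15, -5), (-5, 15, 11), (11, 7, -9), (-9, 11, 9), (9, 7, -11), (-11, 15, 5), (5, 15, -11), (-11, 7, 9), (9, 11, -9)
cycles coincide ⇒ equivalent

yes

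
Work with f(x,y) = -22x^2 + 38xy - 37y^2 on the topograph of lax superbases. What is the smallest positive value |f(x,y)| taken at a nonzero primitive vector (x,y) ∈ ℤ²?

translate: b→6 (≡-38 mod 44), so (22,-38,37)→(22,6,21)
flip: (22,6,21)→(21,-6,22)
reduced (well bottom): (21,-6,22) with a≤c, −a<b≤a
well minimum |f| = |-21| = 21 (negative-definite)

21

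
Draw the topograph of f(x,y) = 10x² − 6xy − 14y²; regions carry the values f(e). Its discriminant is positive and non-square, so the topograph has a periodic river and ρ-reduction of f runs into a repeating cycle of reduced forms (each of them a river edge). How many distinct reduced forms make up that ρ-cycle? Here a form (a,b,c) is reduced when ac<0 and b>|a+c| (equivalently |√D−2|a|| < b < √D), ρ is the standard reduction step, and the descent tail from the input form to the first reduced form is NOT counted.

D = 596, ⌊√D⌋ = 24
descent: ρ → (-14,6,10)  [lands on river]
river: ρ → (10,14,-10)
river: ρ → (-10,6,14)
river: ρ → (14,22,-2)
river: ρ → (-2,22,14)
river: ρ → (14,6,-10)
river: ρ → (-10,14,10)
river: ρ → (10,6,-14)
river: ρ → (-14,22,2)
river: ρ → (2,22,-14)
ρ-cycle length = 10 (tail of 1 descent step not counted)

10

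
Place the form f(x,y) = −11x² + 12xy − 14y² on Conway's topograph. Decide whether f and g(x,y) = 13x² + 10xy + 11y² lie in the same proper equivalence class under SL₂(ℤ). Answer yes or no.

D₁ = -472, D₂ = -472
f is negative-definite; reduce −f:
−f: translate: b→10 (≡-12 mod 22), so (11,-12,14)→(11,10,13)
−f: reduced (well bottom): (11,10,13) with a≤c, −a<b≤a
flip sign back: reduced form of f is (-11,-10,-13)
g: flip: (13,10,11)→(11,-10,13)
g: reduced (well bottom): (11,-10,13) with a≤c, −a<b≤a
reduced forms (-11, -10, -13) vs (11, -10, 13) ⇒ inequivalent

no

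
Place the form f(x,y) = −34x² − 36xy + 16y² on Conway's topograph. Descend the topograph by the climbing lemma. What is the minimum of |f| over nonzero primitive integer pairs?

descent: ρ → (16,36,-34)  [lands on river]
river: ρ → (-34,32,18)
river: ρ → (18,40,-26)
river: ρ → (-26,12,32)
river: ρ → (32,52,-6)
river: ρ → (-6,56,14)
river: ρ → (14,56,-6)
river: ρ → (-6,52,32)
river: ρ → (32,12,-26)
river: ρ → (-26,40,18)
river: ρ → (18,32,-34)
river: ρ → (-34,36,16)
river: ρ → (16,28,-42)
river: ρ → (-42,56,2)
river: ρ → (2,56,-42)
river: ρ → (-42,28,16)
closes: descent 1, river 16
min |a| on river = 2

2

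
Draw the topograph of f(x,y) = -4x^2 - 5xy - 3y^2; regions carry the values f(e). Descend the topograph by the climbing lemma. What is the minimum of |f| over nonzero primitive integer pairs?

translate: b→-3 (≡5 mod 8), so (4,5,3)→(4,-3,2)
flip: (4,-3,2)→(2,3,4)
translate: b→-1 (≡3 mod 4), so (2,3,4)→(2,-1,3)
reduced (well bottom): (2,-1,3) with a≤c, −a<b≤a
well minimum |f| = |-2| = 2 (negative-definite)

2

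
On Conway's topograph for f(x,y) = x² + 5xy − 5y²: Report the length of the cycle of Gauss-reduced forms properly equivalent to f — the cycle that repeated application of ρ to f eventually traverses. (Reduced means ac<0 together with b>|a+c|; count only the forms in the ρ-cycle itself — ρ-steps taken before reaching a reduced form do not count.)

D = 45, ⌊√D⌋ = 6
river: ρ → (-5,5,1)
river: ρ → (1,5,-5)
ρ-cycle length = 2 (tail of 0 descent steps not counted)

2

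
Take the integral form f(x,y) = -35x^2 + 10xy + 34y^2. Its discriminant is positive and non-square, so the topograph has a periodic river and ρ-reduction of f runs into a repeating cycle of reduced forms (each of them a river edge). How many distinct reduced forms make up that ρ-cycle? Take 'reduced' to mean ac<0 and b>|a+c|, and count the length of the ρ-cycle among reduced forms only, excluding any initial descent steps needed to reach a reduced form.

D = 4860, ⌊√D⌋ = 69
river: ρ → (34,58,-11)
river: ρ → (-11,52,49)
river: ρ → (49,46,-14)
river: ρ → (-14,66,9)
river: ρ → (9,60,-35)
river: ρ → (-35,10,34)
ρ-cycle length = 6 (tail of 0 descent steps not counted)

6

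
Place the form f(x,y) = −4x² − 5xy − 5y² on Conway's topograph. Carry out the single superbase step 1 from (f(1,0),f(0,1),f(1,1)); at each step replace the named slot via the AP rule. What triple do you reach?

start (-4,-5,-14) = (f(1,0),f(0,1),f(1,1))
replace slot 1: 2·((-5)+(-14)) − (-4) = -34 → (-34,-5,-14)

-34,-5,-14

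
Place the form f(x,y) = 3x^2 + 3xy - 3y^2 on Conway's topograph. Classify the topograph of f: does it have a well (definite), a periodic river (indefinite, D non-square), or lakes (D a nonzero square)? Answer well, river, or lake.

D = b²−4ac = 3² − 4·3·(-3) = 45
D > 0 non-square ⇒ indefinite ⇒ periodic river

river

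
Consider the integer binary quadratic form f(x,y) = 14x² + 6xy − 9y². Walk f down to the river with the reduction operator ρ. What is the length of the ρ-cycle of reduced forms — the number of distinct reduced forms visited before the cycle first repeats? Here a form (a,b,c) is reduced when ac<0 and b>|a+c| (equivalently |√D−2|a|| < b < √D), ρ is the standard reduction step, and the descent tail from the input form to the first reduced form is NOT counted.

D = 540, ⌊√D⌋ = 23
river: ρ → (-9,12,11)
river: ρ → (11,10,-10)
river: ρ → (-10,10,11)
river: ρ → (11,12,-9)
river: ρ → (-9,6,14)
river: ρ → (14,22,-1)
river: ρ → (-1,22,14)
river: ρ → (14,6,-9)
ρ-cycle length = 8 (tail of 0 descent steps not counted)

8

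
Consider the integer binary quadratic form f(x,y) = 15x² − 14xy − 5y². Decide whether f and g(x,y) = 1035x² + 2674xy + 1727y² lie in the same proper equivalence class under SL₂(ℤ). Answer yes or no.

D₁ = 496, D₂ = 496
river cycle of f (length 16): (-5, 14, 15), (15, 16, -4), (-4, 16, 15), (15, 14, -5), (-5, 16, 12), (12, 8, -9), (-9, 10, 11), (11, 12, -8), (-8, 20, 3), (3, 22, -1), … (6 more)
river cycle of g (length 16): (15, 16, -4), (-4, 16, 15), (15, 14, -5), (-5, 16, 12), (12, 8, -9), (-9, 10, 11), (11, 12, -8), (-8, 20, 3), (3, 22, -1), (-1, 22, 3), … (6 more)
cycles coincide ⇒ equivalent

yes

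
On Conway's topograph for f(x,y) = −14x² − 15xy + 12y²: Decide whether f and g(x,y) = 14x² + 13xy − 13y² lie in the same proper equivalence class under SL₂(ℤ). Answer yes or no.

D₁ = 897, D₂ = 897
river cycle of f (length 10): (12, 15, -14), (-14, 13, 13), (13, 13, -14), (-14, 15, 12), (12, 9, -17), (-17, 25, 4), (4, 23, -23), (-23, 23, 4), (4, 25, -17), (-17, 9, 12)
river cycle of g (length 10): (-13, 13, 14), (14, 15, -12), (-12, 9, 17), (17, 25, -4), (-4, 23, 23), (23, 23, -4), (-4, 25, 17), (17, 9, -12), (-12, 15, 14), (14, 13, -13)
cycles differ ⇒ inequivalent

no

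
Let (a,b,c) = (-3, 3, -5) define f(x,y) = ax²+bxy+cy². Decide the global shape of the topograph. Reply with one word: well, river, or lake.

D = b²−4ac = 3² − 4·(-3)·(-5) = -51
D < 0 ⇒ definite ⇒ every region one sign ⇒ single well

well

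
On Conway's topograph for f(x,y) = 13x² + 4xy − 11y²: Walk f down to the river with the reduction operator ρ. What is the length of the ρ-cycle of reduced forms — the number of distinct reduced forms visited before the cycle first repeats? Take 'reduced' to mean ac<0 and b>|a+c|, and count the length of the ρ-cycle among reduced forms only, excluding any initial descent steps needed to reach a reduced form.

D = 588, ⌊√D⌋ = 24
river: ρ → (-11,18,6)
river: ρ → (6,18,-11)
river: ρ → (-11,4,13)
river: ρ → (13,22,-2)
river: ρ → (-2,22,13)
river: ρ → (13,4,-11)
ρ-cycle length = 6 (tail of 0 descent steps not counted)

6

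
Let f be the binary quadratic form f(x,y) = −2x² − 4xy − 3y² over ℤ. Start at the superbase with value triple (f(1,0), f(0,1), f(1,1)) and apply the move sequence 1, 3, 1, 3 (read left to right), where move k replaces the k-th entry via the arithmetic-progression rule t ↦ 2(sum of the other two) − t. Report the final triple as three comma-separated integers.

start (-2,-3,-9) = (f(1,0),f(0,1),f(1,1))
replace slot 1: 2·((-3)+(-9)) − (-2) = -22 → (-22,-3,-9)
replace slot 3: 2·((-22)+(-3)) − (-9) = -41 → (-22,-3,-41)
replace slot 1: 2·((-3)+(-41)) − (-22) = -66 → (-66,-3,-41)
replace slot 3: 2·((-66)+(-3)) − (-41) = -97 → (-66,-3,-97)

-66,-3,-97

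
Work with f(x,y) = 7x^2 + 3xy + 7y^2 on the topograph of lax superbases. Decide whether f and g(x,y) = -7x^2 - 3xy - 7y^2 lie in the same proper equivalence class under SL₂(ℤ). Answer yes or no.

D₁ = -187, D₂ = -187
f: reduced (well bottom): (7,3,7) with a≤c, −a<b≤a
g is negative-definite; reduce −g:
−g: reduced (well bottom): (7,3,7) with a≤c, −a<b≤a
flip sign back: reduced form of g is (-7,-3,-7)
reduced forms (7, 3, 7) vs (-7, -3, -7) ⇒ inequivalent

no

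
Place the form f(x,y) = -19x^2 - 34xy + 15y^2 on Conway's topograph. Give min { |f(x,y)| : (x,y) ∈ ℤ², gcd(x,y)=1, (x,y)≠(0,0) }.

descent: ρ → (15,34,-19)  [lands on river]
river: ρ → (-19,42,7)
river: ρ → (7,42,-19)
river: ρ → (-19,34,15)
river: ρ → (15,26,-27)
river: ρ → (-27,28,14)
river: ρ → (14,28,-27)
river: ρ → (-27,26,15)
closes: descent 1, river 8
min |a| on river = 7

7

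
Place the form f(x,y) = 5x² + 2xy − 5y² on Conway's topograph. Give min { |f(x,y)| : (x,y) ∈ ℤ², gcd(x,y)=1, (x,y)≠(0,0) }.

river: ρ → (-5,8,2)
river: ρ → (2,8,-5)
river: ρ → (-5,2,5)
river: ρ → (5,8,-2)
river: ρ → (-2,8,5)
river: ρ → (5,2,-5)
closes: descent 0, river 6
min |a| on river = 2

2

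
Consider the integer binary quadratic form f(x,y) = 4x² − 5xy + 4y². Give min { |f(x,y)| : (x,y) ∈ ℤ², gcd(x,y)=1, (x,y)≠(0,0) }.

translate: b→3 (≡-5 mod 8), so (4,-5,4)→(4,3,3)
flip: (4,3,3)→(3,-3,4)
translate: b→3 (≡-3 mod 6), so (3,-3,4)→(3,3,4)
reduced (well bottom): (3,3,4) with a≤c, −a<b≤a
well minimum = a = 3

3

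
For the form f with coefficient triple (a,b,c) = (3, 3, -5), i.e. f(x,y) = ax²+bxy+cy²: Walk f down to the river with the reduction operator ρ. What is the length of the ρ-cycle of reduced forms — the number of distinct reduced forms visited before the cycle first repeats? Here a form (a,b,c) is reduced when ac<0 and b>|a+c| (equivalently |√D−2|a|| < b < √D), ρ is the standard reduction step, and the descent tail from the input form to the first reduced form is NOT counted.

D = 69, ⌊√D⌋ = 8
river: ρ → (-5,7,1)
river: ρ → (1,7,-5)
river: ρ → (-5,3,3)
river: ρ → (3,3,-5)
ρ-cycle length = 4 (tail of 0 descent steps not counted)

4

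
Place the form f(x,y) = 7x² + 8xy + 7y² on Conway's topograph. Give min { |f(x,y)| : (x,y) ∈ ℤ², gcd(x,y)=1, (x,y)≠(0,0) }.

translate: b→-6 (≡8 mod 14), so (7,8,7)→(7,-6,6)
flip: (7,-6,6)→(6,6,7)
reduced (well bottom): (6,6,7) with a≤c, −a<b≤a
well minimum = a = 6

6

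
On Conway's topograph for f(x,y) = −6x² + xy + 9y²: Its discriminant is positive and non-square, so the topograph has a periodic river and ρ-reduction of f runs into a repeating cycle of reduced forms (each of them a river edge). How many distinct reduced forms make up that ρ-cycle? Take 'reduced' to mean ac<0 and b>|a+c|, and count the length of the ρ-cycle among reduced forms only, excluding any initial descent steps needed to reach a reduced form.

D = 217, ⌊√D⌋ = 14
descent: ρ → (9,-1,-6)
descent: ρ → (-6,13,2)  [lands on river]
river: ρ → (2,11,-12)
river: ρ → (-12,13,1)
river: ρ → (1,13,-12)
river: ρ → (-12,11,2)
river: ρ → (2,13,-6)
river: ρ → (-6,11,4)
river: ρ → (4,13,-3)
river: ρ → (-3,11,8)
river: ρ → (8,5,-6)
river: ρ → (-6,7,7)
river: ρ → (7,7,-6)
river: ρ → (-6,5,8)
river: ρ → (8,11,-3)
river: ρ → (-3,13,4)
river: ρ → (4,11,-6)
ρ-cycle length = 16 (tail of 2 descent steps not counted)

16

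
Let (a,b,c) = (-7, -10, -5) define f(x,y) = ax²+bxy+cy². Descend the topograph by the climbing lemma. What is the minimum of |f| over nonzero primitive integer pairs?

translate: b→-4 (≡10 mod 14), so (7,10,5)→(7,-4,2)
flip: (7,-4,2)→(2,4,7)
translate: b→0 (≡4 mod 4), so (2,4,7)→(2,0,5)
reduced (well bottom): (2,0,5) with a≤c, −a<b≤a
well minimum |f| = |-2| = 2 (negative-definite)

2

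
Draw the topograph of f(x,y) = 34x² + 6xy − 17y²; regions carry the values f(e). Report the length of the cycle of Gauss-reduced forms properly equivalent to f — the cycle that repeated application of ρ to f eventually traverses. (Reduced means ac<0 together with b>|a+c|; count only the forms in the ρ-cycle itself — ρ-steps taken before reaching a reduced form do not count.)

D = 2348, ⌊√D⌋ = 48
descent: ρ → (-17,28,23)  [lands on river]
river: ρ → (23,18,-22)
river: ρ → (-22,26,19)
river: ρ → (19,12,-29)
river: ρ → (-29,46,2)
river: ρ → (2,46,-29)
river: ρ → (-29,12,19)
river: ρ → (19,26,-22)
river: ρ → (-22,18,23)
river: ρ → (23,28,-17)
river: ρ → (-17,40,11)
river: ρ → (11,48,-1)
river: ρ → (-1,48,11)
river: ρ → (11,40,-17)
ρ-cycle length = 14 (tail of 1 descent step not counted)

14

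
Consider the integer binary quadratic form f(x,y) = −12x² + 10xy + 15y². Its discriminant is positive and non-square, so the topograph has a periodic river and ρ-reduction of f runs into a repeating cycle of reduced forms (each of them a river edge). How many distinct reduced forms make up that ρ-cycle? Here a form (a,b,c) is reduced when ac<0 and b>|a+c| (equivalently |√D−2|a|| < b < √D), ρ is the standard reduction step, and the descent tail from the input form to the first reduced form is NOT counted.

D = 820, ⌊√D⌋ = 28
river: ρ → (15,20,-7)
river: ρ → (-7,22,12)
river: ρ → (12,26,-3)
river: ρ → (-3,28,3)
river: ρ → (3,26,-12)
river: ρ → (-12,22,7)
river: ρ → (7,20,-15)
river: ρ → (-15,10,12)
river: ρ → (12,14,-13)
river: ρ → (-13,12,13)
river: ρ → (13,14,-12)
river: ρ → (-12,10,15)
ρ-cycle length = 12 (tail of 0 descent steps not counted)

12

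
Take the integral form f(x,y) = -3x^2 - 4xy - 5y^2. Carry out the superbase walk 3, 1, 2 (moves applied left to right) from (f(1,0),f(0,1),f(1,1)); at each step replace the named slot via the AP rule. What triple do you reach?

start (-3,-5,-12) = (f(1,0),f(0,1),f(1,1))
replace slot 3: 2·((-3)+(-5)) − (-12) = -4 → (-3,-5,-4)
replace slot 1: 2·((-5)+(-4)) − (-3) = -15 → (-15,-5,-4)
replace slot 2: 2·((-15)+(-4)) − (-5) = -33 → (-15,-33,-4)

-15,-33,-4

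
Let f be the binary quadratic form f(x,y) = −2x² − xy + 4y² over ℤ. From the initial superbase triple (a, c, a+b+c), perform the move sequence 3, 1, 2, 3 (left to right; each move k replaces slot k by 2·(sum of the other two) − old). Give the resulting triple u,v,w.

start (-2,4,1) = (f(1,0),f(0,1),f(1,1))
replace slot 3: 2·((-2)+4) − 1 = 3 → (-2,4,3)
replace slot 1: 2·(4+3) − (-2) = 16 → (16,4,3)
replace slot 2: 2·(16+3) − 4 = 34 → (16,34,3)
replace slot 3: 2·(16+34) − 3 = 97 → (16,34,97)

16,34,97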